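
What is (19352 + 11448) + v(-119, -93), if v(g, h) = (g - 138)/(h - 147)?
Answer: 7392257/240 ≈ 30801.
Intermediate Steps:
v(g, h) = (-138 + g)/(-147 + h)
(19352 + 11448) + v(-119, -93) = (19352 + 11448) + (-138 - 119)/(-147 - 93) = 30800 - 257/(-240) = 30800 - 1/240*(-257) = 30800 + 257/240 = 7392257/240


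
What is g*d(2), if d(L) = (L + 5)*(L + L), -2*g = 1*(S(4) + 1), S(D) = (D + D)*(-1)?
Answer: 98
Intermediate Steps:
S(D) = -2*D (S(D) = (2*D)*(-1) = -2*D)
g = 7/2 (g = -(-2*4 + 1)/2 = -(-8 + 1)/2 = -(-7)/2 = -½*(-7) = 7/2 ≈ 3.5000)
d(L) = 2*L*(5 + L) (d(L) = (5 + L)*(2*L) = 2*L*(5 + L))
g*d(2) = 7*(2*2*(5 + 2))/2 = 7*(2*2*7)/2 = (7/2)*28 = 98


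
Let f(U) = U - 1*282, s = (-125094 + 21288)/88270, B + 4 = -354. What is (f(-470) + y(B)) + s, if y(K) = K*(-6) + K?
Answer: 45760227/44135 ≈ 1036.8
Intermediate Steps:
B = -358 (B = -4 - 354 = -358)
y(K) = -5*K (y(K) = -6*K + K = -5*K)
s = -51903/44135 (s = -103806*1/88270 = -51903/44135 ≈ -1.1760)
f(U) = -282 + U (f(U) = U - 282 = -282 + U)
(f(-470) + y(B)) + s = ((-282 - 470) - 5*(-358)) - 51903/44135 = (-752 + 1790) - 51903/44135 = 1038 - 51903/44135 = 45760227/44135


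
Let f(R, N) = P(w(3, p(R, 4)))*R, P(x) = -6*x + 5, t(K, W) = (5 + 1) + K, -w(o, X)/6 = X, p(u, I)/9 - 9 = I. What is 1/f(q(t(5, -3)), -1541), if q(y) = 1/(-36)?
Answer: -36/4217 ≈ -0.0085369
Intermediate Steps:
p(u, I) = 81 + 9*I
w(o, X) = -6*X
t(K, W) = 6 + K
P(x) = 5 - 6*x
q(y) = -1/36
f(R, N) = 4217*R (f(R, N) = (5 - (-36)*(81 + 9*4))*R = (5 - (-36)*(81 + 36))*R = (5 - (-36)*117)*R = (5 - 6*(-702))*R = (5 + 4212)*R = 4217*R)
1/f(q(t(5, -3)), -1541) = 1/(4217*(-1/36)) = 1/(-4217/36) = -36/4217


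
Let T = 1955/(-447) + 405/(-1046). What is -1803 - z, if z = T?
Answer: -840788321/467562 ≈ -1798.2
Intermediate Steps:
T = -2225965/467562 (T = 1955*(-1/447) + 405*(-1/1046) = -1955/447 - 405/1046 = -2225965/467562 ≈ -4.7608)
z = -2225965/467562 ≈ -4.7608
-1803 - z = -1803 - 1*(-2225965/467562) = -1803 + 2225965/467562 = -840788321/467562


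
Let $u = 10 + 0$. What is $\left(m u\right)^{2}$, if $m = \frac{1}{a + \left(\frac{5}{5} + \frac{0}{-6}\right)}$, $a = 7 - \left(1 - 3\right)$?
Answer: $1$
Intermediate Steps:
$a = 9$ ($a = 7 - -2 = 7 + 2 = 9$)
$u = 10$
$m = \frac{1}{10}$ ($m = \frac{1}{9 + \left(\frac{5}{5} + \frac{0}{-6}\right)} = \frac{1}{9 + \left(5 \cdot \frac{1}{5} + 0 \left(- \frac{1}{6}\right)\right)} = \frac{1}{9 + \left(1 + 0\right)} = \frac{1}{9 + 1} = \frac{1}{10} \approx 0.1$)
$\left(m u\right)^{2} = \left(\frac{1}{10} \cdot 10\right)^{2} = 1^{2} = 1$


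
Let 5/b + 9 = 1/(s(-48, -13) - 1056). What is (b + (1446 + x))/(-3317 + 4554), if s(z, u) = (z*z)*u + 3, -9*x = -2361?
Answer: 1429645675/1035539706 ≈ 1.3806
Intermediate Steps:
x = 787/3 (x = -1/9*(-2361) = 787/3 ≈ 262.33)
s(z, u) = 3 + u*z**2 (s(z, u) = z**2*u + 3 = u*z**2 + 3 = 3 + u*z**2)
b = -155025/279046 (b = 5/(-9 + 1/((3 - 13*(-48)**2) - 1056)) = 5/(-9 + 1/((3 - 13*2304) - 1056)) = 5/(-9 + 1/((3 - 29952) - 1056)) = 5/(-9 + 1/(-29949 - 1056)) = 5/(-9 + 1/(-31005)) = 5/(-9 - 1/31005) = 5/(-279046/31005) = 5*(-31005/279046) = -155025/279046 ≈ -0.55555)
(b + (1446 + x))/(-3317 + 4554) = (-155025/279046 + (1446 + 787/3))/(-3317 + 4554) = (-155025/279046 + 5125/3)/1237 = (1429645675/837138)*(1/1237) = 1429645675/1035539706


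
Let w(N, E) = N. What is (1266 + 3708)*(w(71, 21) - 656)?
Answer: -2909790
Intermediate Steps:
(1266 + 3708)*(w(71, 21) - 656) = (1266 + 3708)*(71 - 656) = 4974*(-585) = -2909790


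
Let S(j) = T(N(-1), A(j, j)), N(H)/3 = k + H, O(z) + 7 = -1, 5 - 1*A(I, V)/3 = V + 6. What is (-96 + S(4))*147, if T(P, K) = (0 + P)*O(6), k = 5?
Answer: -28224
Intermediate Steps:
A(I, V) = -3 - 3*V (A(I, V) = 15 - 3*(V + 6) = 15 - 3*(6 + V) = 15 + (-18 - 3*V) = -3 - 3*V)
O(z) = -8 (O(z) = -7 - 1 = -8)
N(H) = 15 + 3*H (N(H) = 3*(5 + H) = 15 + 3*H)
T(P, K) = -8*P (T(P, K) = (0 + P)*(-8) = P*(-8) = -8*P)
S(j) = -96 (S(j) = -8*(15 + 3*(-1)) = -8*(15 - 3) = -8*12 = -96)
(-96 + S(4))*147 = (-96 - 96)*147 = -192*147 = -28224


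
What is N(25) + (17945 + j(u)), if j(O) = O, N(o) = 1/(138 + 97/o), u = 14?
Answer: 63700598/3547 ≈ 17959.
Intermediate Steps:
N(25) + (17945 + j(u)) = 25/(97 + 138*25) + (17945 + 14) = 25/(97 + 3450) + 17959 = 25/3547 + 17959 = 63700598/3547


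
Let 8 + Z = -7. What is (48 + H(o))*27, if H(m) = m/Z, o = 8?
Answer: 6408/5 ≈ 1281.6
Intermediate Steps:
Z = -15 (Z = -8 - 7 = -15)
H(m) = -m/15 (H(m) = m/(-15) = m*(-1/15) = -m/15)
(48 + H(o))*27 = (48 - 1/15*8)*27 = (48 - 8/15)*27 = (712/15)*27 = 6408/5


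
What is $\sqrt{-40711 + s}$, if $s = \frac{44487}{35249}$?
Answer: $\frac{4 i \sqrt{3161345233153}}{35249} \approx 201.77 i$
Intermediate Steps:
$s = \frac{44487}{35249}$ ($s = 44487 \cdot \frac{1}{35249} = \frac{44487}{35249} \approx 1.2621$)
$\sqrt{-40711 + s} = \sqrt{-40711 + \frac{44487}{35249}} = \sqrt{- \frac{1434977552}{35249}} = \frac{4 i \sqrt{3161345233153}}{35249}$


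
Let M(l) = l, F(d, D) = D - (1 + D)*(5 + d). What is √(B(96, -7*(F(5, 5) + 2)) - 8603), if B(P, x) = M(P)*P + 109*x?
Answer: 2*√10263 ≈ 202.61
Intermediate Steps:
F(d, D) = D - (1 + D)*(5 + d)
B(P, x) = P² + 109*x (B(P, x) = P*P + 109*x = P² + 109*x)
√(B(96, -7*(F(5, 5) + 2)) - 8603) = √((96² + 109*(-7*((-5 - 1*5 - 4*5 - 1*5*5) + 2))) - 8603) = √((9216 + 109*(-7*((-5 - 5 - 20 - 25) + 2))) - 8603) = √((9216 + 109*(-7*(-55 + 2))) - 8603) = √((9216 + 109*(-7*(-53))) - 8603) = √((9216 + 109*371) - 8603) = √((9216 + 40439) - 8603) = √(49655 - 8603) = √41052 = 2*√10263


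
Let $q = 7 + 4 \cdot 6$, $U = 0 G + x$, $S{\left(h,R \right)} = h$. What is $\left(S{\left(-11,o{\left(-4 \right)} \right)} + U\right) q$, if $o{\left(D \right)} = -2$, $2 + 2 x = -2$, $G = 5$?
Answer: $-403$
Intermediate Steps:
$x = -2$ ($x = -1 + \frac{1}{2} \left(-2\right) = -1 - 1 = -2$)
$U = -2$ ($U = 0 \cdot 5 - 2 = 0 - 2 = -2$)
$q = 31$ ($q = 7 + 24 = 31$)
$\left(S{\left(-11,o{\left(-4 \right)} \right)} + U\right) q = \left(-11 - 2\right) 31 = \left(-13\right) 31 = -403$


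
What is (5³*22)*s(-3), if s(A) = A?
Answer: -8250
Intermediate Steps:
(5³*22)*s(-3) = (5³*22)*(-3) = (125*22)*(-3) = 2750*(-3) = -8250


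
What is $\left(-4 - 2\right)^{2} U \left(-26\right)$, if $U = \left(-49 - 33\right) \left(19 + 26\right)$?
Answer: $3453840$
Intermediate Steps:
$U = -3690$ ($U = \left(-82\right) 45 = -3690$)
$\left(-4 - 2\right)^{2} U \left(-26\right) = \left(-4 - 2\right)^{2} \left(-3690\right) \left(-26\right) = \left(-6\right)^{2} \left(-3690\right) \left(-26\right) = 36 \left(-3690\right) \left(-26\right) = \left(-132840\right) \left(-26\right) = 3453840$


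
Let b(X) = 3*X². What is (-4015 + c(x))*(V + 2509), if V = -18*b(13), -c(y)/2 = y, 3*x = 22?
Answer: 79992913/3 ≈ 2.6664e+7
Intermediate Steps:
x = 22/3 (x = (⅓)*22 = 22/3 ≈ 7.3333)
c(y) = -2*y
V = -9126 (V = -54*13² = -54*169 = -18*507 = -9126)
(-4015 + c(x))*(V + 2509) = (-4015 - 2*22/3)*(-9126 + 2509) = (-4015 - 44/3)*(-6617) = -12089/3*(-6617) = 79992913/3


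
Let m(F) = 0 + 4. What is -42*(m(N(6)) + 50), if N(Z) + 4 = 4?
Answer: -2268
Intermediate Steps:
N(Z) = 0 (N(Z) = -4 + 4 = 0)
m(F) = 4
-42*(m(N(6)) + 50) = -42*(4 + 50) = -42*54 = -2268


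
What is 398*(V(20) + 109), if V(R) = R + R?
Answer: 59302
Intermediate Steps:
V(R) = 2*R
398*(V(20) + 109) = 398*(2*20 + 109) = 398*(40 + 109) = 398*149 = 59302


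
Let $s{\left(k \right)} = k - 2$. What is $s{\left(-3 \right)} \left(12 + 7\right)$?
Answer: $-95$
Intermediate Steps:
$s{\left(k \right)} = -2 + k$
$s{\left(-3 \right)} \left(12 + 7\right) = \left(-2 - 3\right) \left(12 + 7\right) = \left(-5\right) 19 = -95$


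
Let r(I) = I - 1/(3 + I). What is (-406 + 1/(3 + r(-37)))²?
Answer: 219927233296/1334025 ≈ 1.6486e+5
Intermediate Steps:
(-406 + 1/(3 + r(-37)))² = (-406 + 1/(3 + (-1 + (-37)² + 3*(-37))/(3 - 37)))² = (-406 + 1/(3 + (-1 + 1369 - 111)/(-34)))² = (-406 + 1/(3 - 1/34*1257))² = (-406 + 1/(3 - 1257/34))² = (-406 + 1/(-1155/34))² = (-406 - 34/1155)² = (-468964/1155)² = 219927233296/1334025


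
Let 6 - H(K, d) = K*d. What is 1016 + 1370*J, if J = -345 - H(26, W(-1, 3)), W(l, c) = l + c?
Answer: -408614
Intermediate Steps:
W(l, c) = c + l
H(K, d) = 6 - K*d
J = -299 (J = -345 - (6 - 1*26*(3 - 1)) = -345 - (6 - 1*26*2) = -345 - (6 - 52) = -345 - 1*(-46) = -345 + 46 = -299)
1016 + 1370*J = 1016 + 1370*(-299) = 1016 - 409630 = -408614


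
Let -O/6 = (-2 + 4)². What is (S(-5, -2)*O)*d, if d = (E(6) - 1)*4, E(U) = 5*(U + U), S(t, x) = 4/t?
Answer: 22656/5 ≈ 4531.2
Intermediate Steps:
E(U) = 10*U (E(U) = 5*(2*U) = 10*U)
d = 236 (d = (10*6 - 1)*4 = (60 - 1)*4 = 59*4 = 236)
O = -24 (O = -6*(-2 + 4)² = -6*2² = -6*4 = -24)
(S(-5, -2)*O)*d = ((4/(-5))*(-24))*236 = ((4*(-⅕))*(-24))*236 = -⅘*(-24)*236 = (96/5)*236 = 22656/5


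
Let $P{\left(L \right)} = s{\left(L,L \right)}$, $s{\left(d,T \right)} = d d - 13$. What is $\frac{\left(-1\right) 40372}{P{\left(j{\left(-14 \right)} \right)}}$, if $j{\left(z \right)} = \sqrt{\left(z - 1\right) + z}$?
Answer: $\frac{20186}{21} \approx 961.24$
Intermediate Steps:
$s{\left(d,T \right)} = -13 + d^{2}$ ($s{\left(d,T \right)} = d^{2} - 13 = -13 + d^{2}$)
$j{\left(z \right)} = \sqrt{-1 + 2 z}$ ($j{\left(z \right)} = \sqrt{\left(-1 + z\right) + z} = \sqrt{-1 + 2 z}$)
$P{\left(L \right)} = -13 + L^{2}$
$\frac{\left(-1\right) 40372}{P{\left(j{\left(-14 \right)} \right)}} = \frac{\left(-1\right) 40372}{-13 + \left(\sqrt{-1 + 2 \left(-14\right)}\right)^{2}} = - \frac{40372}{-13 + \left(\sqrt{-1 - 28}\right)^{2}} = - \frac{40372}{-13 + \left(\sqrt{-29}\right)^{2}} = - \frac{40372}{-13 + \left(i \sqrt{29}\right)^{2}} = - \frac{40372}{-13 - 29} = - \frac{40372}{-42} = \left(-40372\right) \left(- \frac{1}{42}\right) = \frac{20186}{21}$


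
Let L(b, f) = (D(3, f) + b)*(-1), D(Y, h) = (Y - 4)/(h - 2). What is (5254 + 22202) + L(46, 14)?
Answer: 328921/12 ≈ 27410.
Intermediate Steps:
D(Y, h) = (-4 + Y)/(-2 + h)
L(b, f) = 1/(-2 + f) - b (L(b, f) = ((-4 + 3)/(-2 + f) + b)*(-1) = (-1/(-2 + f) + b)*(-1) = (b - 1/(-2 + f))*(-1) = 1/(-2 + f) - b)
(5254 + 22202) + L(46, 14) = (5254 + 22202) + (1 - 1*46*(-2 + 14))/(-2 + 14) = 27456 + (1 - 1*46*12)/12 = 27456 + (1 - 552)/12 = 27456 + (1/12)*(-551) = 27456 - 551/12 = 328921/12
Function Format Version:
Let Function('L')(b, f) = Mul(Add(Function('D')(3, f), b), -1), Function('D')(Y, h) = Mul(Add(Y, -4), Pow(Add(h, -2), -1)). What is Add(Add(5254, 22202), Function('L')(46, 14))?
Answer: Rational(328921, 12) ≈ 27410.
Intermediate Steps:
Function('D')(Y, h) = Mul(Pow(Add(-2, h), -1), Add(-4, Y)) (Function('D')(Y, h) = Mul(Add(-4, Y), Pow(Add(-2, h), -1)) = Mul(Pow(Add(-2, h), -1), Add(-4, Y)))
Function('L')(b, f) = Add(Pow(Add(-2, f), -1), Mul(-1, b)) (Function('L')(b, f) = Mul(Add(Mul(Pow(Add(-2, f), -1), Add(-4, 3)), b), -1) = Mul(Add(Mul(Pow(Add(-2, f), -1), -1), b), -1) = Mul(Add(Mul(-1, Pow(Add(-2, f), -1)), b), -1) = Mul(Add(b, Mul(-1, Pow(Add(-2, f), -1))), -1) = Add(Pow(Add(-2, f), -1), Mul(-1, b)))
Add(Add(5254, 22202), Function('L')(46, 14)) = Add(Add(5254, 22202), Mul(Pow(Add(-2, 14), -1), Add(1, Mul(-1, 46, Add(-2, 14))))) = Add(27456, Mul(Pow(12, -1), Add(1, Mul(-1, 46, 12)))) = Add(27456, Mul(Rational(1, 12), Add(1, -552))) = Add(27456, Mul(Rational(1, 12), -551)) = Add(27456, Rational(-551, 12)) = Rational(328921, 12)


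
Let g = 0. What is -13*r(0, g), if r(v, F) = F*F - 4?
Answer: 52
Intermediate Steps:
r(v, F) = -4 + F² (r(v, F) = F² - 4 = -4 + F²)
-13*r(0, g) = -13*(-4 + 0²) = -13*(-4 + 0) = -13*(-4) = 52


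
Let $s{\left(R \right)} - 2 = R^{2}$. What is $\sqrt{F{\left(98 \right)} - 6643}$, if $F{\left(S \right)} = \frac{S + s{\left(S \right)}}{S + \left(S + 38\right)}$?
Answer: $\frac{i \sqrt{10040927}}{39} \approx 81.25 i$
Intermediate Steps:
$s{\left(R \right)} = 2 + R^{2}$
$F{\left(S \right)} = \frac{2 + S + S^{2}}{38 + 2 S}$ ($F{\left(S \right)} = \frac{S + \left(2 + S^{2}\right)}{S + \left(S + 38\right)} = \frac{2 + S + S^{2}}{S + \left(38 + S\right)} = \frac{2 + S + S^{2}}{38 + 2 S}$)
$\sqrt{F{\left(98 \right)} - 6643} = \sqrt{\frac{2 + 98 + 98^{2}}{2 \left(19 + 98\right)} - 6643} = \sqrt{\frac{2 + 98 + 9604}{2 \cdot 117} - 6643} = \sqrt{\frac{1}{2} \cdot \frac{1}{117} \cdot 9704 - 6643} = \sqrt{\frac{4852}{117} - 6643} = \sqrt{- \frac{772379}{117}} = \frac{i \sqrt{10040927}}{39}$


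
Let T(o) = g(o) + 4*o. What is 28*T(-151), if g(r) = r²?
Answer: 621516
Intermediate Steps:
T(o) = o² + 4*o
28*T(-151) = 28*(-151*(4 - 151)) = 28*(-151*(-147)) = 28*22197 = 621516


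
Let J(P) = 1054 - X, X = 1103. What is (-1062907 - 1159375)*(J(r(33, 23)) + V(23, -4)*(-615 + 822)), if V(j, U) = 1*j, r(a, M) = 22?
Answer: -10471392784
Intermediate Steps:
J(P) = -49 (J(P) = 1054 - 1*1103 = 1054 - 1103 = -49)
V(j, U) = j
(-1062907 - 1159375)*(J(r(33, 23)) + V(23, -4)*(-615 + 822)) = (-1062907 - 1159375)*(-49 + 23*(-615 + 822)) = -2222282*(-49 + 23*207) = -2222282*(-49 + 4761) = -2222282*4712 = -10471392784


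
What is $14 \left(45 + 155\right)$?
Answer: $2800$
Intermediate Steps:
$14 \left(45 + 155\right) = 14 \cdot 200 = 2800$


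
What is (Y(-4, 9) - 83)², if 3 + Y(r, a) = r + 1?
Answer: 7921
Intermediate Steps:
Y(r, a) = -2 + r (Y(r, a) = -3 + (r + 1) = -3 + (1 + r) = -2 + r)
(Y(-4, 9) - 83)² = ((-2 - 4) - 83)² = (-6 - 83)² = (-89)² = 7921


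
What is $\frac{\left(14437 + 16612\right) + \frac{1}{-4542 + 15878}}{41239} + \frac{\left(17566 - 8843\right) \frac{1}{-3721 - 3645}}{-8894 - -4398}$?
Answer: $\frac{1457563192177129}{1935245173086368} \approx 0.75317$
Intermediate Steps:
$\frac{\left(14437 + 16612\right) + \frac{1}{-4542 + 15878}}{41239} + \frac{\left(17566 - 8843\right) \frac{1}{-3721 - 3645}}{-8894 - -4398} = \left(31049 + \frac{1}{11336}\right) \frac{1}{41239} + \frac{8723 \frac{1}{-7366}}{-8894 + 4398} = \left(31049 + \frac{1}{11336}\right) \frac{1}{41239} + \frac{8723 \left(- \frac{1}{7366}\right)}{-4496} = \frac{351971465}{11336} \cdot \frac{1}{41239} - - \frac{8723}{33117536} = \frac{351971465}{467485304} + \frac{8723}{33117536} = \frac{1457563192177129}{1935245173086368}$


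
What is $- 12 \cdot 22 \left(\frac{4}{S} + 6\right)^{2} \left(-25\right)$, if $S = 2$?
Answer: $422400$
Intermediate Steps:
$- 12 \cdot 22 \left(\frac{4}{S} + 6\right)^{2} \left(-25\right) = - 12 \cdot 22 \left(\frac{4}{2} + 6\right)^{2} \left(-25\right) = - 12 \cdot 22 \left(4 \cdot \frac{1}{2} + 6\right)^{2} \left(-25\right) = - 12 \cdot 22 \left(2 + 6\right)^{2} \left(-25\right) = - 12 \cdot 22 \cdot 8^{2} \left(-25\right) = - 12 \cdot 22 \cdot 64 \left(-25\right) = \left(-12\right) 1408 \left(-25\right) = \left(-16896\right) \left(-25\right) = 422400$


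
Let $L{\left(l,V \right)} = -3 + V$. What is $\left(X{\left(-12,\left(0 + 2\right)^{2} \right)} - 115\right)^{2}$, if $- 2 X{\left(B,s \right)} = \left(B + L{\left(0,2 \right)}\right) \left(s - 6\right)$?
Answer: $16384$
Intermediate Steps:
$X{\left(B,s \right)} = - \frac{\left(-1 + B\right) \left(-6 + s\right)}{2}$ ($X{\left(B,s \right)} = - \frac{\left(B + \left(-3 + 2\right)\right) \left(s - 6\right)}{2} = - \frac{\left(B - 1\right) \left(-6 + s\right)}{2} = - \frac{\left(-1 + B\right) \left(-6 + s\right)}{2}$)
$\left(X{\left(-12,\left(0 + 2\right)^{2} \right)} - 115\right)^{2} = \left(\left(-3 + \frac{\left(0 + 2\right)^{2}}{2} + 3 \left(-12\right) - - 6 \left(0 + 2\right)^{2}\right) - 115\right)^{2} = \left(\left(-3 + \frac{2^{2}}{2} - 36 - - 6 \cdot 2^{2}\right) - 115\right)^{2} = \left(\left(-3 + \frac{1}{2} \cdot 4 - 36 - \left(-6\right) 4\right) - 115\right)^{2} = \left(\left(-3 + 2 - 36 + 24\right) - 115\right)^{2} = \left(-13 - 115\right)^{2} = \left(-128\right)^{2} = 16384$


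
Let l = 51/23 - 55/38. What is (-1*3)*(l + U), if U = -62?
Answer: 160545/874 ≈ 183.69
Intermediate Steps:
l = 673/874 (l = 51*(1/23) - 55*1/38 = 51/23 - 55/38 = 673/874 ≈ 0.77002)
(-1*3)*(l + U) = (-1*3)*(673/874 - 62) = -3*(-53515/874) = 160545/874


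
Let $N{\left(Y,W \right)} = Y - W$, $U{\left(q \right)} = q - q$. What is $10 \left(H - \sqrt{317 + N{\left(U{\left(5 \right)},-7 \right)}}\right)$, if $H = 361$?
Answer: $3430$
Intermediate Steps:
$U{\left(q \right)} = 0$
$10 \left(H - \sqrt{317 + N{\left(U{\left(5 \right)},-7 \right)}}\right) = 10 \left(361 - \sqrt{317 + \left(0 - -7\right)}\right) = 10 \left(361 - \sqrt{317 + \left(0 + 7\right)}\right) = 10 \left(361 - \sqrt{317 + 7}\right) = 10 \left(361 - \sqrt{324}\right) = 10 \left(361 - 18\right) = 10 \cdot 343 = 3430$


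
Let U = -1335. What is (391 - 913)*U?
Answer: 696870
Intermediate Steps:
(391 - 913)*U = (391 - 913)*(-1335) = -522*(-1335) = 696870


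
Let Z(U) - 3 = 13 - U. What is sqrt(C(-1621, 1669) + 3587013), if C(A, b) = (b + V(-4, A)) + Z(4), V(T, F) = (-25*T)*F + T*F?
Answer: sqrt(3433078) ≈ 1852.9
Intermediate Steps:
Z(U) = 16 - U (Z(U) = 3 + (13 - U) = 16 - U)
V(T, F) = -24*F*T (V(T, F) = -25*F*T + F*T = -24*F*T)
C(A, b) = 12 + b + 96*A (C(A, b) = (b - 24*A*(-4)) + (16 - 1*4) = (b + 96*A) + (16 - 4) = (b + 96*A) + 12 = 12 + b + 96*A)
sqrt(C(-1621, 1669) + 3587013) = sqrt((12 + 1669 + 96*(-1621)) + 3587013) = sqrt((12 + 1669 - 155616) + 3587013) = sqrt(-153935 + 3587013) = sqrt(3433078)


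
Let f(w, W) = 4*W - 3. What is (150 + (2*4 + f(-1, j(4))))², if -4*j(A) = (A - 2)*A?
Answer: 21609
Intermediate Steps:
j(A) = -A*(-2 + A)/4 (j(A) = -(A - 2)*A/4 = -(-2 + A)*A/4 = -A*(-2 + A)/4)
f(w, W) = -3 + 4*W
(150 + (2*4 + f(-1, j(4))))² = (150 + (2*4 + (-3 + 4*((¼)*4*(2 - 1*4)))))² = (150 + (8 + (-3 + 4*((¼)*4*(2 - 4)))))² = (150 + (8 + (-3 + 4*((¼)*4*(-2)))))² = (150 + (8 + (-3 + 4*(-2))))² = (150 + (8 + (-3 - 8)))² = (150 + (8 - 11))² = (150 - 3)² = 147² = 21609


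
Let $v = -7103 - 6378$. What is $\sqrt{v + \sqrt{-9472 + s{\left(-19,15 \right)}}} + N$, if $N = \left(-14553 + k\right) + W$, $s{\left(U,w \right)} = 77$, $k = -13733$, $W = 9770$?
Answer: $-18516 + \sqrt{-13481 + i \sqrt{9395}} \approx -18516.0 + 116.11 i$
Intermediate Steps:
$v = -13481$
$N = -18516$ ($N = \left(-14553 - 13733\right) + 9770 = -28286 + 9770 = -18516$)
$\sqrt{v + \sqrt{-9472 + s{\left(-19,15 \right)}}} + N = \sqrt{-13481 + \sqrt{-9472 + 77}} - 18516 = \sqrt{-13481 + \sqrt{-9395}} - 18516 = \sqrt{-13481 + i \sqrt{9395}} - 18516 = -18516 + \sqrt{-13481 + i \sqrt{9395}}$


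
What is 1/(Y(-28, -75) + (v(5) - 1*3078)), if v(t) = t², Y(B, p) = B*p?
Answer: -1/953 ≈ -0.0010493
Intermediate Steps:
1/(Y(-28, -75) + (v(5) - 1*3078)) = 1/(-28*(-75) + (5² - 1*3078)) = 1/(2100 + (25 - 3078)) = 1/(2100 - 3053) = 1/(-953) = -1/953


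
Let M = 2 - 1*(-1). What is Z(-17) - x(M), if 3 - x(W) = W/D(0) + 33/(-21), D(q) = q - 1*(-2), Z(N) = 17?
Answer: 195/14 ≈ 13.929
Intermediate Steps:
M = 3 (M = 2 + 1 = 3)
D(q) = 2 + q (D(q) = q + 2 = 2 + q)
x(W) = 32/7 - W/2 (x(W) = 3 - (W/(2 + 0) + 33/(-21)) = 3 - (W/2 + 33*(-1/21)) = 3 - (W*(1/2) - 11/7) = 3 - (W/2 - 11/7) = 3 - (-11/7 + W/2) = 3 + (11/7 - W/2) = 32/7 - W/2)
Z(-17) - x(M) = 17 - (32/7 - 1/2*3) = 17 - (32/7 - 3/2) = 17 - 1*43/14 = 17 - 43/14 = 195/14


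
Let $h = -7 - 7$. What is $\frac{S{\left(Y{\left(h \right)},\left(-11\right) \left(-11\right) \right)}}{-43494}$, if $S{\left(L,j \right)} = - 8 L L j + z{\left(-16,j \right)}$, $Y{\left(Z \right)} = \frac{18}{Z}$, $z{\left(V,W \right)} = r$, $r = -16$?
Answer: $\frac{39596}{1065603} \approx 0.037158$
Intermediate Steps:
$z{\left(V,W \right)} = -16$
$h = -14$
$S{\left(L,j \right)} = -16 - 8 j L^{2}$ ($S{\left(L,j \right)} = - 8 L L j - 16 = - 8 L^{2} j - 16 = - 8 j L^{2} - 16 = -16 - 8 j L^{2}$)
$\frac{S{\left(Y{\left(h \right)},\left(-11\right) \left(-11\right) \right)}}{-43494} = \frac{-16 - 8 \left(\left(-11\right) \left(-11\right)\right) \left(\frac{18}{-14}\right)^{2}}{-43494} = \left(-16 - 968 \left(18 \left(- \frac{1}{14}\right)\right)^{2}\right) \left(- \frac{1}{43494}\right) = \left(-16 - 968 \left(- \frac{9}{7}\right)^{2}\right) \left(- \frac{1}{43494}\right) = \left(-16 - 968 \cdot \frac{81}{49}\right) \left(- \frac{1}{43494}\right) = \left(-16 - \frac{78408}{49}\right) \left(- \frac{1}{43494}\right) = \left(- \frac{79192}{49}\right) \left(- \frac{1}{43494}\right) = \frac{39596}{1065603}$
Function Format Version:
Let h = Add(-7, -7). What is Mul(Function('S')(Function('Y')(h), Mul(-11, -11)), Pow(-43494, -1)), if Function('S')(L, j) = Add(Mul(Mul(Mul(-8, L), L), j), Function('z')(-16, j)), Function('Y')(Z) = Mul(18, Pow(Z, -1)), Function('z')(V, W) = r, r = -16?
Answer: Rational(39596, 1065603) ≈ 0.037158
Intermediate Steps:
Function('z')(V, W) = -16
h = -14
Function('S')(L, j) = Add(-16, Mul(-8, j, Pow(L, 2))) (Function('S')(L, j) = Add(Mul(Mul(Mul(-8, L), L), j), -16) = Add(Mul(Mul(-8, Pow(L, 2)), j), -16) = Add(Mul(-8, j, Pow(L, 2)), -16) = Add(-16, Mul(-8, j, Pow(L, 2))))
Mul(Function('S')(Function('Y')(h), Mul(-11, -11)), Pow(-43494, -1)) = Mul(Add(-16, Mul(-8, Mul(-11, -11), Pow(Mul(18, Pow(-14, -1)), 2))), Pow(-43494, -1)) = Mul(Add(-16, Mul(-8, 121, Pow(Mul(18, Rational(-1, 14)), 2))), Rational(-1, 43494)) = Mul(Add(-16, Mul(-8, 121, Pow(Rational(-9, 7), 2))), Rational(-1, 43494)) = Mul(Add(-16, Mul(-8, 121, Rational(81, 49))), Rational(-1, 43494)) = Mul(Add(-16, Rational(-78408, 49)), Rational(-1, 43494)) = Mul(Rational(-79192, 49), Rational(-1, 43494)) = Rational(39596, 1065603)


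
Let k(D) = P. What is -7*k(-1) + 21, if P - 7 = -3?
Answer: -7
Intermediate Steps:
P = 4 (P = 7 - 3 = 4)
k(D) = 4
-7*k(-1) + 21 = -7*4 + 21 = -28 + 21 = -7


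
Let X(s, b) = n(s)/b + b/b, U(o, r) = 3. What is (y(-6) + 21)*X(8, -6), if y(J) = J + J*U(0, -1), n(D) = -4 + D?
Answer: -1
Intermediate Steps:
y(J) = 4*J (y(J) = J + J*3 = J + 3*J = 4*J)
X(s, b) = 1 + (-4 + s)/b (X(s, b) = (-4 + s)/b + b/b = (-4 + s)/b + 1 = 1 + (-4 + s)/b)
(y(-6) + 21)*X(8, -6) = (4*(-6) + 21)*((-4 - 6 + 8)/(-6)) = (-24 + 21)*(-⅙*(-2)) = -3*⅓ = -1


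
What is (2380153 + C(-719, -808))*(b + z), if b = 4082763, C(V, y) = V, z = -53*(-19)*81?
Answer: 9908748389220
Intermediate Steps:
z = 81567 (z = 1007*81 = 81567)
(2380153 + C(-719, -808))*(b + z) = (2380153 - 719)*(4082763 + 81567) = 2379434*4164330 = 9908748389220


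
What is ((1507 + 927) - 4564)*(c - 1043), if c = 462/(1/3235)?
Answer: -3181212510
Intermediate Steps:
c = 1494570 (c = 462/(1/3235) = 462*3235 = 1494570)
((1507 + 927) - 4564)*(c - 1043) = ((1507 + 927) - 4564)*(1494570 - 1043) = (2434 - 4564)*1493527 = -2130*1493527 = -3181212510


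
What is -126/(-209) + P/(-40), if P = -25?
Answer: 2053/1672 ≈ 1.2279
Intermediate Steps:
-126/(-209) + P/(-40) = -126/(-209) - 25/(-40) = -126*(-1/209) - 25*(-1/40) = 126/209 + 5/8 = 2053/1672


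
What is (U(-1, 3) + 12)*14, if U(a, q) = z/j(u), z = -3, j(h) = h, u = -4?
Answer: 357/2 ≈ 178.50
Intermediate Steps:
U(a, q) = 3/4 (U(a, q) = -3/(-4) = -3*(-1/4) = 3/4)
(U(-1, 3) + 12)*14 = (3/4 + 12)*14 = (51/4)*14 = 357/2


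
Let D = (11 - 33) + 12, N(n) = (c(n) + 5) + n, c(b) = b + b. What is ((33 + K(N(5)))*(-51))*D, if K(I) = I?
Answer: 27030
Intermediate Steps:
c(b) = 2*b
N(n) = 5 + 3*n (N(n) = (2*n + 5) + n = (5 + 2*n) + n = 5 + 3*n)
D = -10 (D = -22 + 12 = -10)
((33 + K(N(5)))*(-51))*D = ((33 + (5 + 3*5))*(-51))*(-10) = ((33 + (5 + 15))*(-51))*(-10) = ((33 + 20)*(-51))*(-10) = (53*(-51))*(-10) = -2703*(-10) = 27030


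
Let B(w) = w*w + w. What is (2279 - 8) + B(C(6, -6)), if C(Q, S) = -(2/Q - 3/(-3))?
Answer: 20443/9 ≈ 2271.4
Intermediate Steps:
C(Q, S) = -1 - 2/Q (C(Q, S) = -(2/Q - 3*(-1/3)) = -(2/Q + 1) = -(1 + 2/Q) = -1 - 2/Q)
B(w) = w + w**2 (B(w) = w**2 + w = w + w**2)
(2279 - 8) + B(C(6, -6)) = (2279 - 8) + ((-2 - 1*6)/6)*(1 + (-2 - 1*6)/6) = 2271 + ((-2 - 6)/6)*(1 + (-2 - 6)/6) = 2271 + ((1/6)*(-8))*(1 + (1/6)*(-8)) = 2271 - 4*(1 - 4/3)/3 = 2271 - 4/3*(-1/3) = 2271 + 4/9 = 20443/9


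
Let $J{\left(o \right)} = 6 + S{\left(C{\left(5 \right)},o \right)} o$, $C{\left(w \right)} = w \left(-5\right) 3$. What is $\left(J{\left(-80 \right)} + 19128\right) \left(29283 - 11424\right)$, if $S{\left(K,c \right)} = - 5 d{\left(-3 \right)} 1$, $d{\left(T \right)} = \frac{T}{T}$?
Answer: $348857706$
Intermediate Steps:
$d{\left(T \right)} = 1$
$C{\left(w \right)} = - 15 w$ ($C{\left(w \right)} = - 5 w 3 = - 15 w$)
$S{\left(K,c \right)} = -5$ ($S{\left(K,c \right)} = - 5 \cdot 1 \cdot 1 = \left(-5\right) 1 = -5$)
$J{\left(o \right)} = 6 - 5 o$
$\left(J{\left(-80 \right)} + 19128\right) \left(29283 - 11424\right) = \left(\left(6 - -400\right) + 19128\right) \left(29283 - 11424\right) = \left(\left(6 + 400\right) + 19128\right) 17859 = \left(406 + 19128\right) 17859 = 19534 \cdot 17859 = 348857706$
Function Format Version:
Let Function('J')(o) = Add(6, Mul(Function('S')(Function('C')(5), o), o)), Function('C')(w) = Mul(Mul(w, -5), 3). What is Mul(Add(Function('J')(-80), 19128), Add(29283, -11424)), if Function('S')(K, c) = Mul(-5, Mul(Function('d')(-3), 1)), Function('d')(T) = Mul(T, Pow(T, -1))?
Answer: 348857706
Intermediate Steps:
Function('d')(T) = 1
Function('C')(w) = Mul(-15, w) (Function('C')(w) = Mul(Mul(-5, w), 3) = Mul(-15, w))
Function('S')(K, c) = -5 (Function('S')(K, c) = Mul(-5, Mul(1, 1)) = Mul(-5, 1) = -5)
Function('J')(o) = Add(6, Mul(-5, o))
Mul(Add(Function('J')(-80), 19128), Add(29283, -11424)) = Mul(Add(Add(6, Mul(-5, -80)), 19128), Add(29283, -11424)) = Mul(Add(Add(6, 400), 19128), 17859) = Mul(Add(406, 19128), 17859) = Mul(19534, 17859) = 348857706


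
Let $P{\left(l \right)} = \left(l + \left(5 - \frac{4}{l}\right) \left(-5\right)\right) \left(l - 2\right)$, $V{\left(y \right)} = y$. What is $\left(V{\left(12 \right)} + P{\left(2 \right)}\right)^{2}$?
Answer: $144$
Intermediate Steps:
$P{\left(l \right)} = \left(-2 + l\right) \left(-25 + l + \frac{20}{l}\right)$ ($P{\left(l \right)} = \left(l - \left(25 - \frac{20}{l}\right)\right) \left(-2 + l\right) = \left(-25 + l + \frac{20}{l}\right) \left(-2 + l\right) = \left(-2 + l\right) \left(-25 + l + \frac{20}{l}\right)$)
$\left(V{\left(12 \right)} + P{\left(2 \right)}\right)^{2} = \left(12 + \left(70 + 2^{2} - \frac{40}{2} - 54\right)\right)^{2} = \left(12 + \left(70 + 4 - 20 - 54\right)\right)^{2} = \left(12 + 0\right)^{2} = 12^{2} = 144$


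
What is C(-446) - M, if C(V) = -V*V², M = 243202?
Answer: 88473334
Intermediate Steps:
C(V) = -V³
C(-446) - M = -1*(-446)³ - 1*243202 = -1*(-88716536) - 243202 = 88716536 - 243202 = 88473334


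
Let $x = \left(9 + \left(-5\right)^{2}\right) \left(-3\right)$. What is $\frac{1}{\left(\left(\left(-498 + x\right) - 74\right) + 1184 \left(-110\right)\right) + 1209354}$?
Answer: $\frac{1}{1078440} \approx 9.2727 \cdot 10^{-7}$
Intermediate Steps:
$x = -102$ ($x = \left(9 + 25\right) \left(-3\right) = 34 \left(-3\right) = -102$)
$\frac{1}{\left(\left(\left(-498 + x\right) - 74\right) + 1184 \left(-110\right)\right) + 1209354} = \frac{1}{\left(\left(\left(-498 - 102\right) - 74\right) + 1184 \left(-110\right)\right) + 1209354} = \frac{1}{\left(\left(-600 - 74\right) - 130240\right) + 1209354} = \frac{1}{\left(-674 - 130240\right) + 1209354} = \frac{1}{-130914 + 1209354} = \frac{1}{1078440}$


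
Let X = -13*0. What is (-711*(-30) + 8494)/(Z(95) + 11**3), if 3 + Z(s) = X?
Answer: 1864/83 ≈ 22.458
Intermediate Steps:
X = 0
Z(s) = -3 (Z(s) = -3 + 0 = -3)
(-711*(-30) + 8494)/(Z(95) + 11**3) = (-711*(-30) + 8494)/(-3 + 11**3) = (21330 + 8494)/(-3 + 1331) = 29824/1328 = 29824*(1/1328) = 1864/83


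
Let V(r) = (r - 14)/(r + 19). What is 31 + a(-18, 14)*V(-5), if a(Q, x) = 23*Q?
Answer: 4150/7 ≈ 592.86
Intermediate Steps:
V(r) = (-14 + r)/(19 + r)
31 + a(-18, 14)*V(-5) = 31 + (23*(-18))*((-14 - 5)/(19 - 5)) = 31 - 414*(-19)/14 = 31 - 207*(-19)/7 = 31 - 414*(-19/14) = 31 + 3933/7 = 4150/7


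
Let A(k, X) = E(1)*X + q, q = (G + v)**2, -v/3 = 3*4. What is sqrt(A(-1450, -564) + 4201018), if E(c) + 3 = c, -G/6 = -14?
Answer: 5*sqrt(168178) ≈ 2050.5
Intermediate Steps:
G = 84 (G = -6*(-14) = 84)
E(c) = -3 + c
v = -36 (v = -9*4 = -3*12 = -36)
q = 2304 (q = (84 - 36)**2 = 48**2 = 2304)
A(k, X) = 2304 - 2*X (A(k, X) = (-3 + 1)*X + 2304 = -2*X + 2304 = 2304 - 2*X)
sqrt(A(-1450, -564) + 4201018) = sqrt((2304 - 2*(-564)) + 4201018) = sqrt((2304 + 1128) + 4201018) = sqrt(3432 + 4201018) = sqrt(4204450) = 5*sqrt(168178)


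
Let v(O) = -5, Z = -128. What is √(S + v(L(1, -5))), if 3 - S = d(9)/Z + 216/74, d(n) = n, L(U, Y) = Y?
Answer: I*√1699262/592 ≈ 2.202*I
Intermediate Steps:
S = 717/4736 (S = 3 - (9/(-128) + 216/74) = 3 - (9*(-1/128) + 216*(1/74)) = 3 - (-9/128 + 108/37) = 3 - 1*13491/4736 = 3 - 13491/4736 = 717/4736 ≈ 0.15139)
√(S + v(L(1, -5))) = √(717/4736 - 5) = √(-22963/4736) = I*√1699262/592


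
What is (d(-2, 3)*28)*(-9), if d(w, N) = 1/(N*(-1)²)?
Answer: -84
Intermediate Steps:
d(w, N) = 1/N (d(w, N) = 1/(N*1) = 1/N)
(d(-2, 3)*28)*(-9) = (28/3)*(-9) = -84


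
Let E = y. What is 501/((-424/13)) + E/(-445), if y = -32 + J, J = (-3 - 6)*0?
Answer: -2884717/188680 ≈ -15.289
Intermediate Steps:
J = 0 (J = -9*0 = 0)
y = -32 (y = -32 + 0 = -32)
E = -32
501/((-424/13)) + E/(-445) = 501/((-424/13)) - 32/(-445) = 501/((-424*1/13)) - 32*(-1/445) = 501/(-424/13) + 32/445 = 501*(-13/424) + 32/445 = -6513/424 + 32/445 = -2884717/188680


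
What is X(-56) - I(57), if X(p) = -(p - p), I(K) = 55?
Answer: -55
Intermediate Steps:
X(p) = 0 (X(p) = -1*0 = 0)
X(-56) - I(57) = 0 - 1*55 = 0 - 55 = -55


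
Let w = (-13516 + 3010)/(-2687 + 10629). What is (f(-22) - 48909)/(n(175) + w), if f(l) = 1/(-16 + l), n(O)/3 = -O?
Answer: 388435487/4180056 ≈ 92.926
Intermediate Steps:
n(O) = -3*O (n(O) = 3*(-O) = -3*O)
w = -5253/3971 (w = -10506/7942 = -10506*1/7942 = -5253/3971 ≈ -1.3228)
(f(-22) - 48909)/(n(175) + w) = (1/(-16 - 22) - 48909)/(-3*175 - 5253/3971) = (1/(-38) - 48909)/(-525 - 5253/3971) = (-1/38 - 48909)/(-2090028/3971) = -1858543/38*(-3971/2090028) = 388435487/4180056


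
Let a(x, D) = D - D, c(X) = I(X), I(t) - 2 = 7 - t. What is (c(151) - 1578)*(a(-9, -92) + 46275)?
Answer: -79593000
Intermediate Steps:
I(t) = 9 - t (I(t) = 2 + (7 - t) = 9 - t)
c(X) = 9 - X
a(x, D) = 0
(c(151) - 1578)*(a(-9, -92) + 46275) = ((9 - 1*151) - 1578)*(0 + 46275) = ((9 - 151) - 1578)*46275 = (-142 - 1578)*46275 = -1720*46275 = -79593000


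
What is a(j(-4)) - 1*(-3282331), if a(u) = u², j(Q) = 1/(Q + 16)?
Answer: 472655665/144 ≈ 3.2823e+6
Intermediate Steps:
j(Q) = 1/(16 + Q)
a(j(-4)) - 1*(-3282331) = (1/(16 - 4))² - 1*(-3282331) = (1/12)² + 3282331 = 1/144 + 3282331 = 472655665/144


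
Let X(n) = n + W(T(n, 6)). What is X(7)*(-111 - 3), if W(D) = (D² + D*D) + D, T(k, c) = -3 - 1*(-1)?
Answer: -1482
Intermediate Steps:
T(k, c) = -2 (T(k, c) = -3 + 1 = -2)
W(D) = D + 2*D² (W(D) = (D² + D²) + D = 2*D² + D = D + 2*D²)
X(n) = 6 + n (X(n) = n - 2*(1 + 2*(-2)) = n - 2*(1 - 4) = n - 2*(-3) = n + 6 = 6 + n)
X(7)*(-111 - 3) = (6 + 7)*(-111 - 3) = 13*(-114) = -1482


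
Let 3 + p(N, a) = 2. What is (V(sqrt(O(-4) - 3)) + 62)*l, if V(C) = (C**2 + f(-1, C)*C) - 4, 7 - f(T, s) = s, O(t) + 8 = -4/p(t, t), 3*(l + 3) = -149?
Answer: -9164/3 - 1106*I*sqrt(7)/3 ≈ -3054.7 - 975.4*I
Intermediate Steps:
l = -158/3 (l = -3 + (1/3)*(-149) = -3 - 149/3 = -158/3 ≈ -52.667)
p(N, a) = -1 (p(N, a) = -3 + 2 = -1)
O(t) = -4 (O(t) = -8 - 4/(-1) = -8 - 4*(-1) = -8 + 4 = -4)
f(T, s) = 7 - s
V(C) = -4 + C**2 + C*(7 - C) (V(C) = (C**2 + (7 - C)*C) - 4 = (C**2 + C*(7 - C)) - 4 = -4 + C**2 + C*(7 - C))
(V(sqrt(O(-4) - 3)) + 62)*l = ((-4 + 7*sqrt(-4 - 3)) + 62)*(-158/3) = ((-4 + 7*sqrt(-7)) + 62)*(-158/3) = ((-4 + 7*(I*sqrt(7))) + 62)*(-158/3) = ((-4 + 7*I*sqrt(7)) + 62)*(-158/3) = (58 + 7*I*sqrt(7))*(-158/3) = -9164/3 - 1106*I*sqrt(7)/3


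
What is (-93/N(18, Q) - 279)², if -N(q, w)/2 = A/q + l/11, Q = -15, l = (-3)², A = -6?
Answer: 34327881/1024 ≈ 33523.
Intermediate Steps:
l = 9
N(q, w) = -18/11 + 12/q (N(q, w) = -2*(-6/q + 9/11) = -2*(9/11 - 6/q) = -18/11 + 12/q)
(-93/N(18, Q) - 279)² = (-93/(-18/11 + 12/18) - 279)² = (-93/(-18/11 + 12*(1/18)) - 279)² = (-93/(-18/11 + ⅔) - 279)² = (-93/(-32/33) - 279)² = (-93*(-33/32) - 279)² = (3069/32 - 279)² = (-5859/32)² = 34327881/1024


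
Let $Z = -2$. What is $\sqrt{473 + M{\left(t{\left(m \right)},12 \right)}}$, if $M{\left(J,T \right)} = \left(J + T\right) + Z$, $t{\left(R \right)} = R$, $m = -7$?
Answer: $2 \sqrt{119} \approx 21.817$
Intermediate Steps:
$M{\left(J,T \right)} = -2 + J + T$ ($M{\left(J,T \right)} = \left(J + T\right) - 2 = -2 + J + T$)
$\sqrt{473 + M{\left(t{\left(m \right)},12 \right)}} = \sqrt{473 - -3} = \sqrt{473 + 3} = \sqrt{476} = 2 \sqrt{119}$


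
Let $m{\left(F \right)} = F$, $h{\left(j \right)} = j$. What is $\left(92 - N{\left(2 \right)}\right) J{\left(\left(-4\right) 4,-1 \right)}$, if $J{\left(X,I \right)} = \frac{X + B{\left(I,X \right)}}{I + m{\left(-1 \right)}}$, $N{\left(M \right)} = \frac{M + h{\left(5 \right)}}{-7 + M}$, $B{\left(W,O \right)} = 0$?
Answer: $\frac{3736}{5} \approx 747.2$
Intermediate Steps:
$N{\left(M \right)} = \frac{5 + M}{-7 + M}$ ($N{\left(M \right)} = \frac{M + 5}{-7 + M} = \frac{5 + M}{-7 + M}$)
$J{\left(X,I \right)} = \frac{X}{-1 + I}$ ($J{\left(X,I \right)} = \frac{X + 0}{I - 1} = \frac{X}{-1 + I}$)
$\left(92 - N{\left(2 \right)}\right) J{\left(\left(-4\right) 4,-1 \right)} = \left(92 - \frac{5 + 2}{-7 + 2}\right) \frac{\left(-4\right) 4}{-1 - 1} = \left(92 - \frac{1}{-5} \cdot 7\right) \left(- \frac{16}{-2}\right) = \left(92 - \left(- \frac{1}{5}\right) 7\right) \left(\left(-16\right) \left(- \frac{1}{2}\right)\right) = \left(92 - - \frac{7}{5}\right) 8 = \left(92 + \frac{7}{5}\right) 8 = \frac{467}{5} \cdot 8 = \frac{3736}{5}$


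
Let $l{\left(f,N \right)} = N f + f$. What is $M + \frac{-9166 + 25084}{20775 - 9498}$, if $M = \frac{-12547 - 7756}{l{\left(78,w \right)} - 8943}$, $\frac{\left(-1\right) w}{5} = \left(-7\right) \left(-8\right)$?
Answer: $\frac{11392367}{5496195} \approx 2.0728$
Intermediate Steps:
$w = -280$ ($w = - 5 \left(\left(-7\right) \left(-8\right)\right) = \left(-5\right) 56 = -280$)
$l{\left(f,N \right)} = f + N f$
$M = \frac{20303}{30705}$ ($M = \frac{-12547 - 7756}{78 \left(1 - 280\right) - 8943} = - \frac{20303}{78 \left(-279\right) - 8943} = - \frac{20303}{-21762 - 8943} = - \frac{20303}{-30705} = \left(-20303\right) \left(- \frac{1}{30705}\right) = \frac{20303}{30705} \approx 0.66123$)
$M + \frac{-9166 + 25084}{20775 - 9498} = \frac{20303}{30705} + \frac{-9166 + 25084}{20775 - 9498} = \frac{20303}{30705} + \frac{15918}{11277} = \frac{20303}{30705} + 15918 \cdot \frac{1}{11277} = \frac{20303}{30705} + \frac{758}{537} = \frac{11392367}{5496195}$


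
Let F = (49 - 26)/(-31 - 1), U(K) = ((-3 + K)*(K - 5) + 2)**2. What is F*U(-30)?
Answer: -30788927/32 ≈ -9.6215e+5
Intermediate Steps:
U(K) = (2 + (-5 + K)*(-3 + K))**2 (U(K) = ((-3 + K)*(-5 + K) + 2)**2 = ((-5 + K)*(-3 + K) + 2)**2 = (2 + (-5 + K)*(-3 + K))**2)
F = -23/32 (F = 23/(-32) = 23*(-1/32) = -23/32 ≈ -0.71875)
F*U(-30) = -23*(17 + (-30)**2 - 8*(-30))**2/32 = -23*(17 + 900 + 240)**2/32 = -23/32*1157**2 = -23/32*1338649 = -30788927/32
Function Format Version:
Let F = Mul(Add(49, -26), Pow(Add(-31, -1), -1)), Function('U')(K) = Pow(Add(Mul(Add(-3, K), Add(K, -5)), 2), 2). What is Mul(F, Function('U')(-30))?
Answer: Rational(-30788927, 32) ≈ -9.6215e+5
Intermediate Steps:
Function('U')(K) = Pow(Add(2, Mul(Add(-5, K), Add(-3, K))), 2) (Function('U')(K) = Pow(Add(Mul(Add(-3, K), Add(-5, K)), 2), 2) = Pow(Add(Mul(Add(-5, K), Add(-3, K)), 2), 2) = Pow(Add(2, Mul(Add(-5, K), Add(-3, K))), 2))
F = Rational(-23, 32) (F = Mul(23, Pow(-32, -1)) = Mul(23, Rational(-1, 32)) = Rational(-23, 32) ≈ -0.71875)
Mul(F, Function('U')(-30)) = Mul(Rational(-23, 32), Pow(Add(17, Pow(-30, 2), Mul(-8, -30)), 2)) = Mul(Rational(-23, 32), Pow(Add(17, 900, 240), 2)) = Mul(Rational(-23, 32), Pow(1157, 2)) = Mul(Rational(-23, 32), 1338649) = Rational(-30788927, 32)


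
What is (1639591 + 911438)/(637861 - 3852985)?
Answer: -850343/1071708 ≈ -0.79345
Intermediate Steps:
(1639591 + 911438)/(637861 - 3852985) = 2551029/(-3215124) = 2551029*(-1/3215124) = -850343/1071708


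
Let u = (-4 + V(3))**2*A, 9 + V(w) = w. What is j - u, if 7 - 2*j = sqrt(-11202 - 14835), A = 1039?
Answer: -207793/2 - 3*I*sqrt(2893)/2 ≈ -1.039e+5 - 80.68*I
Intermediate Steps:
V(w) = -9 + w
j = 7/2 - 3*I*sqrt(2893)/2 (j = 7/2 - sqrt(-11202 - 14835)/2 = 7/2 - 3*I*sqrt(2893)/2 ≈ 3.5 - 80.68*I)
u = 103900 (u = (-4 + (-9 + 3))**2*1039 = (-4 - 6)**2*1039 = (-10)**2*1039 = 100*1039 = 103900)
j - u = (7/2 - 3*I*sqrt(2893)/2) - 1*103900 = (7/2 - 3*I*sqrt(2893)/2) - 103900 = -207793/2 - 3*I*sqrt(2893)/2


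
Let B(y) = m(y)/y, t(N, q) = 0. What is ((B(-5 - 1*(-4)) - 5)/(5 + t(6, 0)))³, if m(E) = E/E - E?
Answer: -343/125 ≈ -2.7440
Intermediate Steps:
m(E) = 1 - E
B(y) = (1 - y)/y
((B(-5 - 1*(-4)) - 5)/(5 + t(6, 0)))³ = (((1 - (-5 - 1*(-4)))/(-5 - 1*(-4)) - 5)/(5 + 0))³ = (((1 - (-5 + 4))/(-5 + 4) - 5)/5)³ = (((1 - 1*(-1))/(-1) - 5)/5)³ = ((-(1 + 1) - 5)/5)³ = ((-1*2 - 5)/5)³ = ((-2 - 5)/5)³ = ((⅕)*(-7))³ = (-7/5)³ = -343/125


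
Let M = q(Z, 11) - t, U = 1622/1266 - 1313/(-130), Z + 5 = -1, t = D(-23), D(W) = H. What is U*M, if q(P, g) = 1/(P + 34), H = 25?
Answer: -16786019/59080 ≈ -284.12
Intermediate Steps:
D(W) = 25
t = 25
Z = -6 (Z = -5 - 1 = -6)
q(P, g) = 1/(34 + P)
U = 72043/6330 (U = 1622*(1/1266) - 1313*(-1/130) = 811/633 + 101/10 = 72043/6330 ≈ 11.381)
M = -699/28 (M = 1/(34 - 6) - 1*25 = 1/28 - 25 = -699/28 ≈ -24.964)
U*M = (72043/6330)*(-699/28) = -16786019/59080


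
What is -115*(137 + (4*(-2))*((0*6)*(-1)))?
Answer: -15755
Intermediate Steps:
-115*(137 + (4*(-2))*((0*6)*(-1))) = -115*(137 - 0*(-1)) = -115*(137 - 8*0) = -115*(137 + 0) = -115*137 = -15755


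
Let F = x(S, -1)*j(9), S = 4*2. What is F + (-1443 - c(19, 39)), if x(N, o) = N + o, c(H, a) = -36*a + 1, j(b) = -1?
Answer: -47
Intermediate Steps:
S = 8
c(H, a) = 1 - 36*a
F = -7 (F = (8 - 1)*(-1) = 7*(-1) = -7)
F + (-1443 - c(19, 39)) = -7 + (-1443 - (1 - 36*39)) = -7 + (-1443 - (1 - 1404)) = -7 + (-1443 - 1*(-1403)) = -7 + (-1443 + 1403) = -7 - 40 = -47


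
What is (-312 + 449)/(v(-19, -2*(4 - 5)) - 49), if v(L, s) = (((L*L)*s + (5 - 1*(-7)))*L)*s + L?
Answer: -137/27960 ≈ -0.0048999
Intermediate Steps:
v(L, s) = L + L*s*(12 + s*L**2) (v(L, s) = ((L**2*s + (5 + 7))*L)*s + L = ((s*L**2 + 12)*L)*s + L = ((12 + s*L**2)*L)*s + L = (L*(12 + s*L**2))*s + L = L*s*(12 + s*L**2) + L = L + L*s*(12 + s*L**2))
(-312 + 449)/(v(-19, -2*(4 - 5)) - 49) = (-312 + 449)/(-19*(1 + 12*(-2*(4 - 5)) + (-19)**2*(-2*(4 - 5))**2) - 49) = 137/(-19*(1 + 12*(-2*(-1)) + 361*(-2*(-1))**2) - 49) = 137/(-19*(1 + 12*2 + 361*2**2) - 49) = 137/(-19*(1 + 24 + 361*4) - 49) = 137/(-19*(1 + 24 + 1444) - 49) = 137/(-19*1469 - 49) = 137/(-27911 - 49) = 137/(-27960) = 137*(-1/27960) = -137/27960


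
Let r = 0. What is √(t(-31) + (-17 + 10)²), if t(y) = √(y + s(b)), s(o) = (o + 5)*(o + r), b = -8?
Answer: √(49 + I*√7) ≈ 7.0025 + 0.18891*I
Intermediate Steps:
s(o) = o*(5 + o) (s(o) = (o + 5)*(o + 0) = (5 + o)*o = o*(5 + o))
t(y) = √(24 + y) (t(y) = √(y - 8*(5 - 8)) = √(y - 8*(-3)) = √(y + 24) = √(24 + y))
√(t(-31) + (-17 + 10)²) = √(√(24 - 31) + (-17 + 10)²) = √(√(-7) + (-7)²) = √(I*√7 + 49) = √(49 + I*√7)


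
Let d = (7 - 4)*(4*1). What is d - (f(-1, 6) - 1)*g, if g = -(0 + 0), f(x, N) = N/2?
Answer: 12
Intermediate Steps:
f(x, N) = N/2 (f(x, N) = N*(½) = N/2)
g = 0 (g = -1*0 = 0)
d = 12 (d = 3*4 = 12)
d - (f(-1, 6) - 1)*g = 12 - ((½)*6 - 1)*0 = 12 - (3 - 1)*0 = 12 - 2*0 = 12 - 1*0 = 12 + 0 = 12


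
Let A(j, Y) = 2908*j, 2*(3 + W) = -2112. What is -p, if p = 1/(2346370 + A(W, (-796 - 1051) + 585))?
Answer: 1/733202 ≈ 1.3639e-6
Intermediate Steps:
W = -1059 (W = -3 + (1/2)*(-2112) = -3 - 1056 = -1059)
p = -1/733202 (p = 1/(2346370 + 2908*(-1059)) = 1/(2346370 - 3079572) = 1/(-733202) = -1/733202 ≈ -1.3639e-6)
-p = -1*(-1/733202) = 1/733202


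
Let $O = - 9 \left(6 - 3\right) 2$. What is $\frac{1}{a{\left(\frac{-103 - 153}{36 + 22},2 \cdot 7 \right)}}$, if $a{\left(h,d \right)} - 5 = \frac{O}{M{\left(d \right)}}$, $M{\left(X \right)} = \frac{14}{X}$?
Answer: $- \frac{1}{49} \approx -0.020408$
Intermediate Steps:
$O = -54$ ($O = - 9 \cdot 3 \cdot 2 = \left(-9\right) 6 = -54$)
$a{\left(h,d \right)} = 5 - \frac{27 d}{7}$ ($a{\left(h,d \right)} = 5 - \frac{54}{14 \frac{1}{d}} = 5 - 54 \frac{d}{14} = 5 - \frac{27 d}{7}$)
$\frac{1}{a{\left(\frac{-103 - 153}{36 + 22},2 \cdot 7 \right)}} = \frac{1}{5 - \frac{27 \cdot 2 \cdot 7}{7}} = \frac{1}{5 - 54} = \frac{1}{-49} = - \frac{1}{49}$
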